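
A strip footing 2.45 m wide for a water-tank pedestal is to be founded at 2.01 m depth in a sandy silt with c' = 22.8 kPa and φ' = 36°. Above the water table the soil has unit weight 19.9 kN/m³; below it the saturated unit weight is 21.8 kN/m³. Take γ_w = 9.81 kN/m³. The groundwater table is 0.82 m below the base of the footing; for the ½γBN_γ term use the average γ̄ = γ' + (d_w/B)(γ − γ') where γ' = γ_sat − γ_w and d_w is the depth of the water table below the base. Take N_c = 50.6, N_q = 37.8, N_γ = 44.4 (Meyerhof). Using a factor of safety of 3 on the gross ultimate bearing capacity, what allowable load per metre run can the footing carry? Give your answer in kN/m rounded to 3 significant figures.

Effective surcharge at the founding depth q = γ·D_f = 19.9 × 2.01 = 39.999 kPa.
With d_w = 0.82 m < B, γ̄ = 11.99 + (0.82/2.45) × (19.9 − 11.99) = 14.637 kN/m³.
q_ult = c·N_c + q·N_q + 0.5·γ·B·N_γ
     = 22.8 × 50.6 + 39.999 × 37.8 + 0.5 × 14.637 × 2.45 × 44.4
     = 1153.7 + 1512 + 796.13 = 3461.8 kPa.
Gross allowable pressure q_all = 3461.8 / 3 = 1153.9 kPa.
Allowable wall load = q_all × B = 1153.9 × 2.45 = 2827.1 kN per metre run.

≈ 2830 kN/m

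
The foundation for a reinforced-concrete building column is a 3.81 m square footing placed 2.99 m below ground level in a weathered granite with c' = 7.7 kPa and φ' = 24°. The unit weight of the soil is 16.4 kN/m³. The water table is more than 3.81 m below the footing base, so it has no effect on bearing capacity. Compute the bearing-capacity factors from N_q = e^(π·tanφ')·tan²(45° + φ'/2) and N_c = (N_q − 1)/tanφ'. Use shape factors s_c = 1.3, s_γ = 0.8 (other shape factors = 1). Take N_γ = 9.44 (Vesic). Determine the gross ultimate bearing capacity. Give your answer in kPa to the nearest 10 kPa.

tan24° = 0.4452, so N_q = e^(π×0.4452)·tan²(57°) = 4.05 × 2.371 = 9.6.
N_c = (9.6 − 1)/tan24° = 19.32.
q = γ·D_f = 16.4 × 2.99 = 49.036 kPa.
c·N_c·s_c = 7.7 × 19.324 × 1.3 = 193.43 kPa
q·N_q = 49.036 × 9.6034 = 470.91 kPa
0.5·γ·B·N_γ·s_γ = 0.5 × 16.4 × 3.81 × 9.44 × 0.8 = 235.94 kPa
q_ult = 193.43 + 470.91 + 235.94 = 900.28 kPa.

q_ult ≈ 900 kPa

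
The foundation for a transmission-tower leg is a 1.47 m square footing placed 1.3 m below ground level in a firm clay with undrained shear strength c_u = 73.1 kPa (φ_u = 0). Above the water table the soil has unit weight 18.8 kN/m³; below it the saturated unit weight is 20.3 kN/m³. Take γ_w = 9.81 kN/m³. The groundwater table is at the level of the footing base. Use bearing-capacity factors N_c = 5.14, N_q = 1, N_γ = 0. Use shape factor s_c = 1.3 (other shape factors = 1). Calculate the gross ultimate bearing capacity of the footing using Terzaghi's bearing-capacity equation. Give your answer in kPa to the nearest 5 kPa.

q_ult ≈ 515 kPa

Effective surcharge at the founding depth q = γ·D_f = 18.8 × 1.3 = 24.44 kPa.
q_ult = c·N_c·s_c + q·N_q
     = 73.1 × 5.14 × 1.3 + 24.44 × 1
     = 488.45 + 24.44 = 512.89 kPa.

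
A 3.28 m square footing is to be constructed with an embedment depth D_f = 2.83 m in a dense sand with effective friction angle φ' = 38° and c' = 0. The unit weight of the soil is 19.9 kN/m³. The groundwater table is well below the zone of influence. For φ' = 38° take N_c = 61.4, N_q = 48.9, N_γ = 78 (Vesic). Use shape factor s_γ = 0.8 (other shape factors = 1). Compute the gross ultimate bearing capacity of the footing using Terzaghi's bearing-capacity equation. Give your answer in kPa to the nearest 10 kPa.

q_ult ≈ 4790 kPa

Overburden at base level: q = 19.9 × 2.83 = 56.317 kPa.
Surcharge term q·N_q = 56.317 × 48.9 = 2753.9 kPa; self-weight term 0.5·γ·B·N_γ·s_γ = 0.5 × 19.9 × 3.28 × 78 × 0.8 = 2036.5 kPa.
q_ult = 2753.9 + 2036.5 = 4790.4 kPa.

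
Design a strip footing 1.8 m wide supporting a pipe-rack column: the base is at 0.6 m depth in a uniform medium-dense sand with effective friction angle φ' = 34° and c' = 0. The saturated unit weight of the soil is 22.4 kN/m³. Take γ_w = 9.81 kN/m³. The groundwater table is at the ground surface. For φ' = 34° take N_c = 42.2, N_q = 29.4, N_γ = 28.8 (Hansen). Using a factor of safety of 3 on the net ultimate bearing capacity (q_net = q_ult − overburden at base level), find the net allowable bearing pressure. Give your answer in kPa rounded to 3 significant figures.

q_all(net) ≈ 180 kPa

With the water table at the surface the whole profile is submerged: γ' = 22.4 − 9.81 = 12.59 kN/m³, so q = γ'·D_f = 7.554 kPa; the same γ' applies in the ½γBN_γ term.
q_ult = q·N_q + 0.5·γ·B·N_γ
     = 7.554 × 29.4 + 0.5 × 12.59 × 1.8 × 28.8
     = 222.09 + 326.33 = 548.42 kPa.
q_net = 548.42 − 7.554 = 540.87 kPa.
q_all(net) = 540.87 / 3 = 180.29 kPa.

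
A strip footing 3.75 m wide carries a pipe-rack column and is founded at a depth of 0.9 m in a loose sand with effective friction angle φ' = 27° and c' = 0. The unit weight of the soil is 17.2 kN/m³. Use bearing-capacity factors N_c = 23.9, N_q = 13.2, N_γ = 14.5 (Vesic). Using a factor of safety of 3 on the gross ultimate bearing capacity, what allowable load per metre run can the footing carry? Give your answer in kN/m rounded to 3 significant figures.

≈ 840 kN/m

q = γ·D_f = 17.2 × 0.9 = 15.48 kPa.
q·N_q = 15.48 × 13.2 = 204.34 kPa
0.5·γ·B·N_γ = 0.5 × 17.2 × 3.75 × 14.5 = 467.62 kPa
q_ult = 204.34 + 467.62 = 671.96 kPa.
Gross allowable pressure q_all = 671.96 / 3 = 223.99 kPa.
Allowable wall load = q_all × B = 223.99 × 3.75 = 839.95 kN per metre run.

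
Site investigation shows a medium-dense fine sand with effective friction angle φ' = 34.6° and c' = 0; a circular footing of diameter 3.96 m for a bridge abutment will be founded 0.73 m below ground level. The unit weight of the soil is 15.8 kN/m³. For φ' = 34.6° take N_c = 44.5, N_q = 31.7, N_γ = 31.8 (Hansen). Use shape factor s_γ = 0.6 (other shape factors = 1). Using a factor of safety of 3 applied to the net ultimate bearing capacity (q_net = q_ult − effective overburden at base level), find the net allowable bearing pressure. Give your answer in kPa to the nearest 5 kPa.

q_all(net) ≈ 315 kPa

Effective surcharge at the founding depth q = γ·D_f = 15.8 × 0.73 = 11.534 kPa.
q_ult = q·N_q + 0.5·γ·B·N_γ·s_γ
     = 11.534 × 31.7 + 0.5 × 15.8 × 3.96 × 31.8 × 0.6
     = 365.63 + 596.9 = 962.53 kPa.
Net ultimate: q_net = 962.53 − 11.534 = 950.99 kPa.
q_all(net) = 950.99 / 3 = 317 kPa.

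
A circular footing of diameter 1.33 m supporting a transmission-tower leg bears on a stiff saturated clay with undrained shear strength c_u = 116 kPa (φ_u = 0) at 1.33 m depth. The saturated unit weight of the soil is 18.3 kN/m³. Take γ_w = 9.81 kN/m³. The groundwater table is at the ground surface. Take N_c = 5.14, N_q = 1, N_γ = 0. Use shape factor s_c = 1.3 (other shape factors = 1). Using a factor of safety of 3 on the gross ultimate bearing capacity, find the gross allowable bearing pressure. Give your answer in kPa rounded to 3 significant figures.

γ' = 18.3 − 9.81 = 8.49 kN/m³ (submerged throughout). q = 8.49 × 1.33 = 11.292 kPa.
c·N_c·s_c = 116 × 5.14 × 1.3 = 775.11 kPa
q·N_q = 11.292 × 1 = 11.292 kPa
q_ult = 775.11 + 11.292 = 786.4 kPa.
q_all = 786.4 / 3 = 262.13 kPa.

q_all ≈ 262 kPa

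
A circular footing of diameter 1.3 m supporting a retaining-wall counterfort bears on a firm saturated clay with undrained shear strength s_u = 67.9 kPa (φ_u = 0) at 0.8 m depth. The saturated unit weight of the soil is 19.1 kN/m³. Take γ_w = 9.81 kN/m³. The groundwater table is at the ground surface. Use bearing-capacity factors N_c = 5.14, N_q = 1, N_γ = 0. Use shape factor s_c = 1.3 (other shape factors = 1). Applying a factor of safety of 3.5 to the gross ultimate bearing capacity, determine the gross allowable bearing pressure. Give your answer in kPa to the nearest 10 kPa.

q_all ≈ 130 kPa

With the water table at the surface the whole profile is submerged: γ' = 19.1 − 9.81 = 9.29 kN/m³, so q = γ'·D_f = 7.432 kPa.
q_ult = c·N_c·s_c + q·N_q
     = 67.9 × 5.14 × 1.3 + 7.432 × 1
     = 453.71 + 7.432 = 461.14 kPa.
q_all = q_ult / FS = 461.14 / 3.5 = 131.75 kPa.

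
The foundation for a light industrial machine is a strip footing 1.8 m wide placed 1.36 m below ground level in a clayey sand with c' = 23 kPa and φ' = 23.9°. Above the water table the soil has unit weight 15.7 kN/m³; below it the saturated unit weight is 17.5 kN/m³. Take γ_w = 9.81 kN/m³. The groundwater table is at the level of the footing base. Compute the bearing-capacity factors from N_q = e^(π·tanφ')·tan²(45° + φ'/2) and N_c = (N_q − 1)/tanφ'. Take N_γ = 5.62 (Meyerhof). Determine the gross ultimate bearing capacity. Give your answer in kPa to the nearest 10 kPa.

tan23.9° = 0.4431, so N_q = e^(π×0.4431)·tan²(56.95°) = 4.024 × 2.362 = 9.5.
N_c = (9.5 − 1)/tan23.9° = 19.19.
Overburden at base level: q = 15.7 × 1.36 = 21.352 kPa.
Below the base the soil is submerged, so the ½γBN_γ term uses γ' = 17.5 − 9.81 = 7.69 kN/m³.
Cohesion term c·N_c = 23 × 19.191 = 441.39 kPa; surcharge term q·N_q = 21.352 × 9.5042 = 202.93 kPa; self-weight term 0.5·γ·B·N_γ = 0.5 × 7.69 × 1.8 × 5.62 = 38.896 kPa.
q_ult = 441.39 + 202.93 + 38.896 = 683.22 kPa.

q_ult ≈ 680 kPa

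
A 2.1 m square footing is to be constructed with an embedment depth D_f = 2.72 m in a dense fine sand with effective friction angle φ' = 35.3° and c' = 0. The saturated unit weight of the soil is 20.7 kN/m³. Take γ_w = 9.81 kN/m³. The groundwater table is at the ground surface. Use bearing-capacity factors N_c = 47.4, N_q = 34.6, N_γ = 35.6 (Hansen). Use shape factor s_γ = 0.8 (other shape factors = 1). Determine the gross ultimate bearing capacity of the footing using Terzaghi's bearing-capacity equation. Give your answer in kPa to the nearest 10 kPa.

With the water table at the surface the whole profile is submerged: γ' = 20.7 − 9.81 = 10.89 kN/m³, so q = γ'·D_f = 29.621 kPa; the same γ' applies in the ½γBN_γ term.
q_ult = q·N_q + 0.5·γ·B·N_γ·s_γ
     = 29.621 × 34.6 + 0.5 × 10.89 × 2.1 × 35.6 × 0.8
     = 1024.9 + 325.65 = 1350.5 kPa.

q_ult ≈ 1350 kPa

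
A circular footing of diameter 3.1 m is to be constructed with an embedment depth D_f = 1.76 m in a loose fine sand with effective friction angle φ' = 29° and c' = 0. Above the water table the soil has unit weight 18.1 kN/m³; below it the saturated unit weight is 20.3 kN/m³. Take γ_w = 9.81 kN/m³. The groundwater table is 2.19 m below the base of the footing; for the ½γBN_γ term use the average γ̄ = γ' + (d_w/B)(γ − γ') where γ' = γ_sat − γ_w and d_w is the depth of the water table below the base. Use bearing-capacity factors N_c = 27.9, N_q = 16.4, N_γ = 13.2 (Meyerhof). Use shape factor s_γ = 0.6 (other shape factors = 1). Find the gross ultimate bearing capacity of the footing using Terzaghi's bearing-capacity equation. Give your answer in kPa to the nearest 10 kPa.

q_ult ≈ 720 kPa

q = γ·D_f = 18.1 × 1.76 = 31.856 kPa.
γ' = 10.49 kN/m³; averaging over the depth B below the base, γ̄ = γ' + (d_w/B)(γ − γ') = 15.866 kN/m³.
q·N_q = 31.856 × 16.4 = 522.44 kPa
0.5·γ·B·N_γ·s_γ = 0.5 × 15.866 × 3.1 × 13.2 × 0.6 = 194.77 kPa
q_ult = 522.44 + 194.77 = 717.21 kPa.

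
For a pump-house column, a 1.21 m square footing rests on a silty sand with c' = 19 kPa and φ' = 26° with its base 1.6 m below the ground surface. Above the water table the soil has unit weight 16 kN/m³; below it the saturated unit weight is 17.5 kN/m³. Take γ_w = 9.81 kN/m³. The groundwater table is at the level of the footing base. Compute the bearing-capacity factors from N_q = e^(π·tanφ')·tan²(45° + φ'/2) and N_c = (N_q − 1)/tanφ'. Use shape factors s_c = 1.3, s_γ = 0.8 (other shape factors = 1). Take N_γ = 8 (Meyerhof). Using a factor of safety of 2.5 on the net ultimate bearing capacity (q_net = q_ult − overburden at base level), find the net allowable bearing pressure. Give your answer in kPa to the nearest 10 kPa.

q_all(net) ≈ 340 kPa

N_q = e^(π·tan26°)·tan²(58°) = 11.85; N_c = (N_q − 1)/tanφ' = 22.25.
Effective surcharge at the founding depth q = γ·D_f = 16 × 1.6 = 25.6 kPa.
The water table coincides with the base, so in the self-weight term γ → γ' = 7.69 kN/m³.
q_ult = c·N_c·s_c + q·N_q + 0.5·γ·B·N_γ·s_γ
     = 19 × 22.254 × 1.3 + 25.6 × 11.854 + 0.5 × 7.69 × 1.21 × 8 × 0.8
     = 549.68 + 303.47 + 29.776 = 882.93 kPa.
q_net = 882.93 − 25.6 = 857.33 kPa.
q_all(net) = 857.33 / 2.5 = 342.93 kPa.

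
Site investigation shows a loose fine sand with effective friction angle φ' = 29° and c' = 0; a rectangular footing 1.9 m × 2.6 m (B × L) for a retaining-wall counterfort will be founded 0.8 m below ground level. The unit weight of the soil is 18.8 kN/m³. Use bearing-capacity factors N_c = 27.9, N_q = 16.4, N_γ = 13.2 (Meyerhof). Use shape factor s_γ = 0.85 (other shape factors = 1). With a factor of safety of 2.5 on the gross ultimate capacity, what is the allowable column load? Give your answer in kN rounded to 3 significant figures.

P_all ≈ 883 kN

Effective surcharge at the founding depth q = γ·D_f = 18.8 × 0.8 = 15.04 kPa.
q_ult = q·N_q + 0.5·γ·B·N_γ·s_γ
     = 15.04 × 16.4 + 0.5 × 18.8 × 1.9 × 13.2 × 0.85
     = 246.66 + 200.39 = 447.05 kPa.
Gross allowable pressure q_all = 447.05 / 2.5 = 178.82 kPa.
Footing area = 4.94 m², so allowable column load = 178.82 × 4.94 = 883.36 kN.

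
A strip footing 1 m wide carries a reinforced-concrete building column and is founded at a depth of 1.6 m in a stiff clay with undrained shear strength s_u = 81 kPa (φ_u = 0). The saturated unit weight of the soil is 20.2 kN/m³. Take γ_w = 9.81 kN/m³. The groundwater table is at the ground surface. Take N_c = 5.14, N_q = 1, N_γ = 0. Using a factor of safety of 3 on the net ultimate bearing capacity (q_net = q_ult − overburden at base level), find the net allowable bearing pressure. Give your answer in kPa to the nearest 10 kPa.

With the water table at the surface the whole profile is submerged: γ' = 20.2 − 9.81 = 10.39 kN/m³, so q = γ'·D_f = 16.624 kPa.
q_ult = c·N_c + q·N_q
     = 81 × 5.14 + 16.624 × 1
     = 416.34 + 16.624 = 432.96 kPa.
q_net = 432.96 − 16.624 = 416.34 kPa.
q_all(net) = 416.34 / 3 = 138.78 kPa.

q_all(net) ≈ 140 kPa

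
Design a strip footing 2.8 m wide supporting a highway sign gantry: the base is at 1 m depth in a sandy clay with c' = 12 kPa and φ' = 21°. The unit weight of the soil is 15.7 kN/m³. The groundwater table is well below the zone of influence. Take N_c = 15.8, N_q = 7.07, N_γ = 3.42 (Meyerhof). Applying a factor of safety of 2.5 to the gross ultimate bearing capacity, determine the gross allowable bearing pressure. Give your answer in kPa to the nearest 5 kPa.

q = γ·D_f = 15.7 × 1 = 15.7 kPa.
c·N_c = 12 × 15.8 = 189.6 kPa
q·N_q = 15.7 × 7.07 = 111 kPa
0.5·γ·B·N_γ = 0.5 × 15.7 × 2.8 × 3.42 = 75.172 kPa
q_ult = 189.6 + 111 + 75.172 = 375.77 kPa.
q_all = q_ult / FS = 375.77 / 2.5 = 150.31 kPa.

q_all ≈ 150 kPa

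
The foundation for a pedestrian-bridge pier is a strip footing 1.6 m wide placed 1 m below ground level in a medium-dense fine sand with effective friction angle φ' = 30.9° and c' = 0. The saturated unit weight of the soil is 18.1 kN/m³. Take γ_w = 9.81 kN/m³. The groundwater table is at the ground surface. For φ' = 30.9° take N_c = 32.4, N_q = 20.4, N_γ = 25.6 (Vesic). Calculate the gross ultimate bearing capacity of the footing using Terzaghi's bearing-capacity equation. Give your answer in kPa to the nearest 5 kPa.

γ' = 18.1 − 9.81 = 8.29 kN/m³ (submerged throughout). q = 8.29 × 1 = 8.29 kPa; the same γ' applies in the ½γBN_γ term.
q·N_q = 8.29 × 20.4 = 169.12 kPa
0.5·γ·B·N_γ = 0.5 × 8.29 × 1.6 × 25.6 = 169.78 kPa
q_ult = 169.12 + 169.78 = 338.9 kPa.

q_ult ≈ 340 kPa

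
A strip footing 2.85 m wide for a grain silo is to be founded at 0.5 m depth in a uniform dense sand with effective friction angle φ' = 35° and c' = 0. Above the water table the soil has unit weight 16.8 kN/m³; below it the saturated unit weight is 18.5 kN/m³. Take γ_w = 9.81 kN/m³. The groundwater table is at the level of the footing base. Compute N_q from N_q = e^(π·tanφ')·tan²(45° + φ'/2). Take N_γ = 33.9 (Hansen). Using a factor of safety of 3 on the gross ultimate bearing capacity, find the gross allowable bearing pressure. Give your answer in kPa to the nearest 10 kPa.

q_all ≈ 230 kPa

N_q = e^(π·tan35°)·tan²(62.5°) = 33.3.
Effective surcharge at the founding depth q = γ·D_f = 16.8 × 0.5 = 8.4 kPa.
The water table coincides with the base, so in the self-weight term γ → γ' = 8.69 kN/m³.
q_ult = q·N_q + 0.5·γ·B·N_γ
     = 8.4 × 33.296 + 0.5 × 8.69 × 2.85 × 33.9
     = 279.69 + 419.79 = 699.48 kPa.
q_all = 699.48 / 3 = 233.16 kPa.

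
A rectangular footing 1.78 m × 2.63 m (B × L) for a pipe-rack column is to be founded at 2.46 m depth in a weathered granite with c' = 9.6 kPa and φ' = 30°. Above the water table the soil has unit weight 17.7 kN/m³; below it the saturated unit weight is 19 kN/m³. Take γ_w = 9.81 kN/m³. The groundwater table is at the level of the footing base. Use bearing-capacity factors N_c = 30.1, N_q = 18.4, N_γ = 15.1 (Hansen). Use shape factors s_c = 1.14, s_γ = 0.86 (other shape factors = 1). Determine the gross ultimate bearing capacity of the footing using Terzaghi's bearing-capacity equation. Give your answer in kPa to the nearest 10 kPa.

q_ult ≈ 1240 kPa

q = γ·D_f = 17.7 × 2.46 = 43.542 kPa.
For the ½γBN_γ term take γ' = 19 − 9.81 = 9.19 kN/m³ (soil below base is submerged).
c·N_c·s_c = 9.6 × 30.1 × 1.14 = 329.41 kPa
q·N_q = 43.542 × 18.4 = 801.17 kPa
0.5·γ·B·N_γ·s_γ = 0.5 × 9.19 × 1.78 × 15.1 × 0.86 = 106.21 kPa
q_ult = 329.41 + 801.17 + 106.21 = 1236.8 kPa.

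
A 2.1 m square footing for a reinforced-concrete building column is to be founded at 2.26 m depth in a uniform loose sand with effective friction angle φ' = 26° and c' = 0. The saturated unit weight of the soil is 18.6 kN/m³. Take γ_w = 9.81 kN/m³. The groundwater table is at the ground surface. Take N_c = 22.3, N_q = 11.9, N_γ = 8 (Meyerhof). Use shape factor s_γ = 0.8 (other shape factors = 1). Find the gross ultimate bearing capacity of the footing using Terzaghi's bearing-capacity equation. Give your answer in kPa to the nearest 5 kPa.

q_ult ≈ 295 kPa

γ' = 18.6 − 9.81 = 8.79 kN/m³ (submerged throughout). q = 8.79 × 2.26 = 19.865 kPa; the same γ' applies in the ½γBN_γ term.
q·N_q = 19.865 × 11.9 = 236.4 kPa
0.5·γ·B·N_γ·s_γ = 0.5 × 8.79 × 2.1 × 8 × 0.8 = 59.069 kPa
q_ult = 236.4 + 59.069 = 295.47 kPa.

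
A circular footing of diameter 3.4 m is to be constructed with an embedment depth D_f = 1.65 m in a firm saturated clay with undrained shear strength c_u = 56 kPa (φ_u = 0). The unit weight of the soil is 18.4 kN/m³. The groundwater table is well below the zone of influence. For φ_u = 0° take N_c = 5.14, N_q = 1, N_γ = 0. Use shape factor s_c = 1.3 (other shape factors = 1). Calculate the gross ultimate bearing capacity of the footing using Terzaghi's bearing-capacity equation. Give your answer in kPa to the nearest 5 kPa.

Effective surcharge at the founding depth q = γ·D_f = 18.4 × 1.65 = 30.36 kPa.
q_ult = c·N_c·s_c + q·N_q
     = 56 × 5.14 × 1.3 + 30.36 × 1
     = 374.19 + 30.36 = 404.55 kPa.

q_ult ≈ 405 kPa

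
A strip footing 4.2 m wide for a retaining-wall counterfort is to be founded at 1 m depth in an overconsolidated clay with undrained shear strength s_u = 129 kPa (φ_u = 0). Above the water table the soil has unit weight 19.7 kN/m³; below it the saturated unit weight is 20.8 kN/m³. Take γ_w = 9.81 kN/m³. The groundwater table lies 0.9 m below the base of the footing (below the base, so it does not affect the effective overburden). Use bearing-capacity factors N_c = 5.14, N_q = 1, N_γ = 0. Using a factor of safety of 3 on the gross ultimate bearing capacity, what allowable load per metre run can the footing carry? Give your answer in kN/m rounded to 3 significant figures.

≈ 956 kN/m

Overburden at base level: q = 19.7 × 1 = 19.7 kPa.
Cohesion term c·N_c = 129 × 5.14 = 663.06 kPa; surcharge term q·N_q = 19.7 × 1 = 19.7 kPa.
q_ult = 663.06 + 19.7 = 682.76 kPa.
Gross allowable pressure q_all = 682.76 / 3 = 227.59 kPa.
Allowable wall load = q_all × B = 227.59 × 4.2 = 955.86 kN per metre run.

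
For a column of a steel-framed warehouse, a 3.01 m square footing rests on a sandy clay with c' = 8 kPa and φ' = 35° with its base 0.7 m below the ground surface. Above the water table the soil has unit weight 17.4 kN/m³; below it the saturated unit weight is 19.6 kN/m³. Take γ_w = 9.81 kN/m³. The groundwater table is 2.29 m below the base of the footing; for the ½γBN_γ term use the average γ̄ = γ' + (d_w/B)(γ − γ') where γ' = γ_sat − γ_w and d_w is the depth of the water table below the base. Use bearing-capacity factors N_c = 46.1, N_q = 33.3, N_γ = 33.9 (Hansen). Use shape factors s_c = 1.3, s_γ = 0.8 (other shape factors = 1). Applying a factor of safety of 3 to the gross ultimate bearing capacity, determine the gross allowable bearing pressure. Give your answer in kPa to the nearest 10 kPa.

q_all ≈ 510 kPa

q = γ·D_f = 17.4 × 0.7 = 12.18 kPa.
γ' = 9.79 kN/m³; averaging over the depth B below the base, γ̄ = γ' + (d_w/B)(γ − γ') = 15.58 kN/m³.
c·N_c·s_c = 8 × 46.1 × 1.3 = 479.44 kPa
q·N_q = 12.18 × 33.3 = 405.59 kPa
0.5·γ·B·N_γ·s_γ = 0.5 × 15.58 × 3.01 × 33.9 × 0.8 = 635.89 kPa
q_ult = 479.44 + 405.59 + 635.89 = 1520.9 kPa.
q_all = q_ult / FS = 1520.9 / 3 = 506.98 kPa.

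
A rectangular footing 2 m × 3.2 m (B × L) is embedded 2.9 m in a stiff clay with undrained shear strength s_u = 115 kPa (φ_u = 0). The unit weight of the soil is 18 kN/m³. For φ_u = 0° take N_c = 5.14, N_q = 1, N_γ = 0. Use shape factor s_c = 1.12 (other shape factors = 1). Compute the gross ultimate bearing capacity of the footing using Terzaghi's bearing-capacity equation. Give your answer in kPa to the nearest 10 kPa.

q_ult ≈ 710 kPa

Overburden at base level: q = 18 × 2.9 = 52.2 kPa.
Cohesion term c·N_c·s_c = 115 × 5.14 × 1.12 = 662.03 kPa; surcharge term q·N_q = 52.2 × 1 = 52.2 kPa.
q_ult = 662.03 + 52.2 = 714.23 kPa.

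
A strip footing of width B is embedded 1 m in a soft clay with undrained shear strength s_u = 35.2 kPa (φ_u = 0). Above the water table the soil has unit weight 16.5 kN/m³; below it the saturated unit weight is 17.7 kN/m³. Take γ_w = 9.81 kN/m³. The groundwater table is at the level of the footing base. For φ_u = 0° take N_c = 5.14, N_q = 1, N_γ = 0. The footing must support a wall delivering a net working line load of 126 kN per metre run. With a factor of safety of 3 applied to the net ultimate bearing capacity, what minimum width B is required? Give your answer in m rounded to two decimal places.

B = 2.09 m

Effective surcharge at the founding depth q = γ·D_f = 16.5 × 1 = 16.5 kPa.
q_ult = c·N_c + q·N_q
     = 35.2 × 5.14 + 16.5 × 1
     = 180.93 + 16.5 = 197.43 kPa.
For φ = 0 the ½γBN_γ term vanishes, so q_ult is independent of B. q_net = 197.43 − 16.5 = 180.93 kPa; q_all(net) = 180.93/3 = 60.309 kPa.
Required width B = w / q_all(net) = 126 / 60.309 = 2.089 m.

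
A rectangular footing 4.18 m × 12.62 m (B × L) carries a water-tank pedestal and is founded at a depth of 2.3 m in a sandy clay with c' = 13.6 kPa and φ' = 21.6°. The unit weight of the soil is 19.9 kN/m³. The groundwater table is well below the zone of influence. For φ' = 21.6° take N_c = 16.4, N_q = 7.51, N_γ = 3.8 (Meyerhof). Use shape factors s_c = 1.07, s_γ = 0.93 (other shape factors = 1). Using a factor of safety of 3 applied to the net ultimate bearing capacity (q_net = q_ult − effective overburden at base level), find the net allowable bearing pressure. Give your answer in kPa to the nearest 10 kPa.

q_all(net) ≈ 230 kPa

Overburden at base level: q = 19.9 × 2.3 = 45.77 kPa.
Cohesion term c·N_c·s_c = 13.6 × 16.4 × 1.07 = 238.65 kPa; surcharge term q·N_q = 45.77 × 7.51 = 343.73 kPa; self-weight term 0.5·γ·B·N_γ·s_γ = 0.5 × 19.9 × 4.18 × 3.8 × 0.93 = 146.98 kPa.
q_ult = 238.65 + 343.73 + 146.98 = 729.37 kPa.
Net ultimate: q_net = 729.37 − 45.77 = 683.6 kPa.
q_all(net) = 683.6 / 3 = 227.87 kPa.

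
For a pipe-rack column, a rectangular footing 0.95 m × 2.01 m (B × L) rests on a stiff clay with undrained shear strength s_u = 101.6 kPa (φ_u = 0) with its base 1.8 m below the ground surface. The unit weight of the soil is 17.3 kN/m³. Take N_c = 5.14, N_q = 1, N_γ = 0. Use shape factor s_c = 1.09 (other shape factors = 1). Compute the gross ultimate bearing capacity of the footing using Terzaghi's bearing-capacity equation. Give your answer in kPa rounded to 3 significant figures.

Overburden at base level: q = 17.3 × 1.8 = 31.14 kPa.
Cohesion term c·N_c·s_c = 101.6 × 5.14 × 1.09 = 569.22 kPa; surcharge term q·N_q = 31.14 × 1 = 31.14 kPa.
q_ult = 569.22 + 31.14 = 600.36 kPa.

q_ult ≈ 600 kPa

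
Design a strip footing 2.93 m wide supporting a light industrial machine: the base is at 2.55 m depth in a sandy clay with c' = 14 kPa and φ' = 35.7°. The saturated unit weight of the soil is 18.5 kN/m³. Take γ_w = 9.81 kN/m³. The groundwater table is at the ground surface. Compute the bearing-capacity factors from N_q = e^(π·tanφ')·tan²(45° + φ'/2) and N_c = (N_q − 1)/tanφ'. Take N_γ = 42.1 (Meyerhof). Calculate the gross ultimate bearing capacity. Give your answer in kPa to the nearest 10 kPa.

q_ult ≈ 2030 kPa

tan35.7° = 0.7186, so N_q = e^(π×0.7186)·tan²(62.85°) = 9.559 × 3.802 = 36.35.
N_c = (36.35 − 1)/tan35.7° = 49.19.
γ' = 18.5 − 9.81 = 8.69 kN/m³ (submerged throughout). q = 8.69 × 2.55 = 22.159 kPa; the same γ' applies in the ½γBN_γ term.
c·N_c = 14 × 49.19 = 688.66 kPa
q·N_q = 22.159 × 36.346 = 805.42 kPa
0.5·γ·B·N_γ = 0.5 × 8.69 × 2.93 × 42.1 = 535.97 kPa
q_ult = 688.66 + 805.42 + 535.97 = 2030 kPa.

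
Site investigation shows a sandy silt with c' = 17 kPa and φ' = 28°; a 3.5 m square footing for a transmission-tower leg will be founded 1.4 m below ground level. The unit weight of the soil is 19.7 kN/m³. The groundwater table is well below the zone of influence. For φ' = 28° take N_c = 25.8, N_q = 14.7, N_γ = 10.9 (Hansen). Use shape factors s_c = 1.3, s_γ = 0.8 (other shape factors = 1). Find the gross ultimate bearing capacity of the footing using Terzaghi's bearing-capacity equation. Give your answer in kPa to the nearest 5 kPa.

Overburden at base level: q = 19.7 × 1.4 = 27.58 kPa.
Cohesion term c·N_c·s_c = 17 × 25.8 × 1.3 = 570.18 kPa; surcharge term q·N_q = 27.58 × 14.7 = 405.43 kPa; self-weight term 0.5·γ·B·N_γ·s_γ = 0.5 × 19.7 × 3.5 × 10.9 × 0.8 = 300.62 kPa.
q_ult = 570.18 + 405.43 + 300.62 = 1276.2 kPa.

q_ult ≈ 1275 kPa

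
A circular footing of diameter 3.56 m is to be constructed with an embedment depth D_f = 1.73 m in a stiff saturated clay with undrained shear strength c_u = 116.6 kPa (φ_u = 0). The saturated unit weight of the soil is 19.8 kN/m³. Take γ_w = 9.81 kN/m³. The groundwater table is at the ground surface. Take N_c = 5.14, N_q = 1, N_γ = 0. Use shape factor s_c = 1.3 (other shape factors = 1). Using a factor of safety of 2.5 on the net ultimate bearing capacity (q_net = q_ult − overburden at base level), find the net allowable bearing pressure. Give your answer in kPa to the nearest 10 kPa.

q_all(net) ≈ 310 kPa

Water table at ground surface, so effective unit weight γ' = 19.8 − 9.81 = 9.99 kN/m³ is used throughout; overburden q = 9.99 × 1.73 = 17.283 kPa.
Cohesion term c·N_c·s_c = 116.6 × 5.14 × 1.3 = 779.12 kPa; surcharge term q·N_q = 17.283 × 1 = 17.283 kPa.
q_ult = 779.12 + 17.283 = 796.4 kPa.
q_net = 796.4 − 17.283 = 779.12 kPa.
q_all(net) = 779.12 / 2.5 = 311.65 kPa.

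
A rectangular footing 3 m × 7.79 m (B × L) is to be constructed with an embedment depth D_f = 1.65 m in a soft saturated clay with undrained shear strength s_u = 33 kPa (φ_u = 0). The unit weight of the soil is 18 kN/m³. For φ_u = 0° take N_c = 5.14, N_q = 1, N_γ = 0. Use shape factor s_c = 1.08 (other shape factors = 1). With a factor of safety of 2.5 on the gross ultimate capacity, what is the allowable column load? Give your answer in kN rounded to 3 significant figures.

P_all ≈ 1990 kN

q = γ·D_f = 18 × 1.65 = 29.7 kPa.
c·N_c·s_c = 33 × 5.14 × 1.08 = 183.19 kPa
q·N_q = 29.7 × 1 = 29.7 kPa
q_ult = 183.19 + 29.7 = 212.89 kPa.
Gross allowable pressure q_all = 212.89 / 2.5 = 85.156 kPa.
Footing area = 23.37 m², so allowable column load = 85.156 × 23.37 = 1990.1 kN.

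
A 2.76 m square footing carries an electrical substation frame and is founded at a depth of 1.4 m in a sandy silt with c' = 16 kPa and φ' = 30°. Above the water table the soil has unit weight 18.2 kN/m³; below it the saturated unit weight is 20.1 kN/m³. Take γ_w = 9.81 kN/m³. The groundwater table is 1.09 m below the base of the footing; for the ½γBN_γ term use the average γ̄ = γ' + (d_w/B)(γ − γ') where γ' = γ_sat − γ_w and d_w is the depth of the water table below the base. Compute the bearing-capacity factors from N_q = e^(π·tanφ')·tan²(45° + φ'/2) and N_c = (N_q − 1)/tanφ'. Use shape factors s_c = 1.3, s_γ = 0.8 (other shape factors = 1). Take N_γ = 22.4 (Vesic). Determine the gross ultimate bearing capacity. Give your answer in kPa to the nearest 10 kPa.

tan30° = 0.5774, so N_q = e^(π×0.5774)·tan²(60°) = 6.134 × 3.0 = 18.4.
N_c = (18.4 − 1)/tan30° = 30.14.
Effective surcharge at the founding depth q = γ·D_f = 18.2 × 1.4 = 25.48 kPa.
With d_w = 1.09 m < B, γ̄ = 10.29 + (1.09/2.76) × (18.2 − 10.29) = 13.414 kN/m³.
q_ult = c·N_c·s_c + q·N_q + 0.5·γ·B·N_γ·s_γ
     = 16 × 30.14 × 1.3 + 25.48 × 18.401 + 0.5 × 13.414 × 2.76 × 22.4 × 0.8
     = 626.9 + 468.86 + 331.72 = 1427.5 kPa.

q_ult ≈ 1430 kPa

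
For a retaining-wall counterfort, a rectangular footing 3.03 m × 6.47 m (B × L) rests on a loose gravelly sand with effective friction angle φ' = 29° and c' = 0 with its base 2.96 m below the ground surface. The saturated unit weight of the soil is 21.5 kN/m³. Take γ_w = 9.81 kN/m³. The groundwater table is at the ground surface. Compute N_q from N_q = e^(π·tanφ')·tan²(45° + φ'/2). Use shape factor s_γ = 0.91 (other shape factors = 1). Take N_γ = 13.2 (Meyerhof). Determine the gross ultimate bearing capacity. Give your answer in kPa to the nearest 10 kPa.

tan29° = 0.5543, so N_q = e^(π×0.5543)·tan²(59.5°) = 5.705 × 2.882 = 16.44.
Water table at ground surface, so effective unit weight γ' = 21.5 − 9.81 = 11.69 kN/m³ is used throughout; overburden q = 11.69 × 2.96 = 34.602 kPa; the same γ' applies in the ½γBN_γ term.
Surcharge term q·N_q = 34.602 × 16.443 = 568.98 kPa; self-weight term 0.5·γ·B·N_γ·s_γ = 0.5 × 11.69 × 3.03 × 13.2 × 0.91 = 212.74 kPa.
q_ult = 568.98 + 212.74 = 781.71 kPa.

q_ult ≈ 780 kPa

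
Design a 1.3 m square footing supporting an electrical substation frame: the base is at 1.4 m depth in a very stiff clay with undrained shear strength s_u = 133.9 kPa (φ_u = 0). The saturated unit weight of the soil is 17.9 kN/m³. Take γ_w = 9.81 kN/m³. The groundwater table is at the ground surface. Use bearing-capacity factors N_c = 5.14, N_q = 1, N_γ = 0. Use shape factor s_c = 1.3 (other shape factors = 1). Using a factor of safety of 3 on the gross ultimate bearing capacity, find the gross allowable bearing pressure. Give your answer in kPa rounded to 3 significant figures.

Water table at ground surface, so effective unit weight γ' = 17.9 − 9.81 = 8.09 kN/m³ is used throughout; overburden q = 8.09 × 1.4 = 11.326 kPa.
Cohesion term c·N_c·s_c = 133.9 × 5.14 × 1.3 = 894.72 kPa; surcharge term q·N_q = 11.326 × 1 = 11.326 kPa.
q_ult = 894.72 + 11.326 = 906.05 kPa.
q_all = 906.05 / 3 = 302.02 kPa.

q_all ≈ 302 kPa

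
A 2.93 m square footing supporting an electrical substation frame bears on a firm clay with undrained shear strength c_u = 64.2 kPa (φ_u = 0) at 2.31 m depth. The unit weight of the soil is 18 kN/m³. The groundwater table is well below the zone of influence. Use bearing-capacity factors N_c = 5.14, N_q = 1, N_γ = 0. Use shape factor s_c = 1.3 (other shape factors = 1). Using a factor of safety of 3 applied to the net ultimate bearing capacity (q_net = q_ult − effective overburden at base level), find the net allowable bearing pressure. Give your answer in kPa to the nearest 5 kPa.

Effective surcharge at the founding depth q = γ·D_f = 18 × 2.31 = 41.58 kPa.
q_ult = c·N_c·s_c + q·N_q
     = 64.2 × 5.14 × 1.3 + 41.58 × 1
     = 428.98 + 41.58 = 470.56 kPa.
Net ultimate: q_net = 470.56 − 41.58 = 428.98 kPa.
q_all(net) = 428.98 / 3 = 142.99 kPa.

q_all(net) ≈ 145 kPa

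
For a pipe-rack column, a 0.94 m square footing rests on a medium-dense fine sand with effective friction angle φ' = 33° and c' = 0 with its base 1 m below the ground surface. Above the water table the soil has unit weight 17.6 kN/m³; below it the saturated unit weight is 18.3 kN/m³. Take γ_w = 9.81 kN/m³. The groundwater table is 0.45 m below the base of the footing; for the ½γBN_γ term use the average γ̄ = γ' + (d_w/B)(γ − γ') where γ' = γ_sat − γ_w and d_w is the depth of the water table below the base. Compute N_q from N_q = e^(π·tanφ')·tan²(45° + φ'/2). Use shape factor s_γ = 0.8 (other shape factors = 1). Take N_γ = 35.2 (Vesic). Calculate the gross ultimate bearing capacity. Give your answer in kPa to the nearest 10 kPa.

tan33° = 0.6494, so N_q = e^(π×0.6494)·tan²(61.5°) = 7.692 × 3.392 = 26.09.
q = γ·D_f = 17.6 × 1 = 17.6 kPa.
γ' = 8.49 kN/m³; averaging over the depth B below the base, γ̄ = γ' + (d_w/B)(γ − γ') = 12.851 kN/m³.
q·N_q = 17.6 × 26.092 = 459.22 kPa
0.5·γ·B·N_γ·s_γ = 0.5 × 12.851 × 0.94 × 35.2 × 0.8 = 170.09 kPa
q_ult = 459.22 + 170.09 = 629.31 kPa.

q_ult ≈ 630 kPa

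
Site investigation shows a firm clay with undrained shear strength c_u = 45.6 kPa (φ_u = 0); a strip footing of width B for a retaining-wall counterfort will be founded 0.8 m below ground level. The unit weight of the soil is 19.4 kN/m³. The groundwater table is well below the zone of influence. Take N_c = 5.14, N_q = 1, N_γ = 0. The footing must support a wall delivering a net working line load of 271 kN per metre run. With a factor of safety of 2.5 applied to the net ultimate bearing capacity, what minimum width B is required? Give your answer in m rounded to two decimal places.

B = 2.89 m

Overburden at base level: q = 19.4 × 0.8 = 15.52 kPa.
Cohesion term c·N_c = 45.6 × 5.14 = 234.38 kPa; surcharge term q·N_q = 15.52 × 1 = 15.52 kPa.
q_ult = 234.38 + 15.52 = 249.9 kPa.
For φ = 0 the ½γBN_γ term vanishes, so q_ult is independent of B. q_net = 249.9 − 15.52 = 234.38 kPa; q_all(net) = 234.38/2.5 = 93.754 kPa.
Required width B = w / q_all(net) = 271 / 93.754 = 2.891 m.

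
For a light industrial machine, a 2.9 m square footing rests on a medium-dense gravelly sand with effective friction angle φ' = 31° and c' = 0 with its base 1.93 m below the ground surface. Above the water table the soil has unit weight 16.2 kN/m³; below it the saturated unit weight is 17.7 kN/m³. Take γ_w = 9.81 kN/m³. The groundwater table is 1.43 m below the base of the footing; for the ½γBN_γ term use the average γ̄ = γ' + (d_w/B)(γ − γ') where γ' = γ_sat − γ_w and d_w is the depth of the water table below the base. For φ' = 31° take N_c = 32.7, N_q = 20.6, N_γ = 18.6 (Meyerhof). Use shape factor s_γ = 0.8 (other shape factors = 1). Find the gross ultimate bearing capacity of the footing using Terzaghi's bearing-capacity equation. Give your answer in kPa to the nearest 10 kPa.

q = γ·D_f = 16.2 × 1.93 = 31.266 kPa.
γ' = 7.89 kN/m³; averaging over the depth B below the base, γ̄ = γ' + (d_w/B)(γ − γ') = 11.988 kN/m³.
q·N_q = 31.266 × 20.6 = 644.08 kPa
0.5·γ·B·N_γ·s_γ = 0.5 × 11.988 × 2.9 × 18.6 × 0.8 = 258.65 kPa
q_ult = 644.08 + 258.65 = 902.73 kPa.

q_ult ≈ 900 kPa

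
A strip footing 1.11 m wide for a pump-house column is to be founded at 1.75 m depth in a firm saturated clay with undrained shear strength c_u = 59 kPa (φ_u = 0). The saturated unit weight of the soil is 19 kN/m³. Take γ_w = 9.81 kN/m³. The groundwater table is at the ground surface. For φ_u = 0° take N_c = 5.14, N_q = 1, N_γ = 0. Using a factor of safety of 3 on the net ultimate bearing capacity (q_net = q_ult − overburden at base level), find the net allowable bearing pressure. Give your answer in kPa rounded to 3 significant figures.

q_all(net) ≈ 101 kPa

Water table at ground surface, so effective unit weight γ' = 19 − 9.81 = 9.19 kN/m³ is used throughout; overburden q = 9.19 × 1.75 = 16.082 kPa.
Cohesion term c·N_c = 59 × 5.14 = 303.26 kPa; surcharge term q·N_q = 16.082 × 1 = 16.082 kPa.
q_ult = 303.26 + 16.082 = 319.34 kPa.
q_net = 319.34 − 16.082 = 303.26 kPa.
q_all(net) = 303.26 / 3 = 101.09 kPa.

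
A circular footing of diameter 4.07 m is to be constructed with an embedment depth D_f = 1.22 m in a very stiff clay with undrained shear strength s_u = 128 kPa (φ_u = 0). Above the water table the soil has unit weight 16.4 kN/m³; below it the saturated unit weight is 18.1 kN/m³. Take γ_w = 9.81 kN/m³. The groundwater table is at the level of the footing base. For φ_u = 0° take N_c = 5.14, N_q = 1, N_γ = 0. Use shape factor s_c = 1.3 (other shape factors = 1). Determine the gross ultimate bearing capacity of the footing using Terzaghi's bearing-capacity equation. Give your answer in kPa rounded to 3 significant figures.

q = γ·D_f = 16.4 × 1.22 = 20.008 kPa.
c·N_c·s_c = 128 × 5.14 × 1.3 = 855.3 kPa
q·N_q = 20.008 × 1 = 20.008 kPa
q_ult = 855.3 + 20.008 = 875.3 kPa.

q_ult ≈ 875 kPa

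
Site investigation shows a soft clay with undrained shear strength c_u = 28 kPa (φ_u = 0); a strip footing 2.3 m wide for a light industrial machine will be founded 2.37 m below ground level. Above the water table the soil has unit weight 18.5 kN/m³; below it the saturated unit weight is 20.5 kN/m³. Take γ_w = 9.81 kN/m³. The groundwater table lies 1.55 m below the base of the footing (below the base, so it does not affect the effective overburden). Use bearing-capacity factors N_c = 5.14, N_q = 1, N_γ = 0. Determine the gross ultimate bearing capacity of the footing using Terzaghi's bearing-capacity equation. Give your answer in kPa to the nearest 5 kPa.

q = γ·D_f = 18.5 × 2.37 = 43.845 kPa.
c·N_c = 28 × 5.14 = 143.92 kPa
q·N_q = 43.845 × 1 = 43.845 kPa
q_ult = 143.92 + 43.845 = 187.76 kPa.

q_ult ≈ 190 kPa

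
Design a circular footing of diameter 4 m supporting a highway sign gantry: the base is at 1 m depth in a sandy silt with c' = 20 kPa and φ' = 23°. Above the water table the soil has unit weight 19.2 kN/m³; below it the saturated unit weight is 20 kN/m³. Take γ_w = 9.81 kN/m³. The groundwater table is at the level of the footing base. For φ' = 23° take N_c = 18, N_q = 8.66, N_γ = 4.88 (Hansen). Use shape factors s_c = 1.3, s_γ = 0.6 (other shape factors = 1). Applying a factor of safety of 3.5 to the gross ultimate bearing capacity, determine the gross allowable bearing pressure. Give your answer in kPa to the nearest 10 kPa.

q_all ≈ 200 kPa

Overburden at base level: q = 19.2 × 1 = 19.2 kPa.
Below the base the soil is submerged, so the ½γBN_γ term uses γ' = 20 − 9.81 = 10.19 kN/m³.
Cohesion term c·N_c·s_c = 20 × 18 × 1.3 = 468 kPa; surcharge term q·N_q = 19.2 × 8.66 = 166.27 kPa; self-weight term 0.5·γ·B·N_γ·s_γ = 0.5 × 10.19 × 4 × 4.88 × 0.6 = 59.673 kPa.
q_ult = 468 + 166.27 + 59.673 = 693.94 kPa.
q_all = q_ult / FS = 693.94 / 3.5 = 198.27 kPa.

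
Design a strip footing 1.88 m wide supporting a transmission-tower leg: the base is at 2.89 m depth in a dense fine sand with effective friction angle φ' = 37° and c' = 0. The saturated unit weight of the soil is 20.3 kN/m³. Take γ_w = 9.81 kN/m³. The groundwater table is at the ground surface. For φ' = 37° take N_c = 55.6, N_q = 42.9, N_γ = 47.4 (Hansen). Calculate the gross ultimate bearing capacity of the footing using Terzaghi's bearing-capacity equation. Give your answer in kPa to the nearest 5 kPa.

q_ult ≈ 1770 kPa

With the water table at the surface the whole profile is submerged: γ' = 20.3 − 9.81 = 10.49 kN/m³, so q = γ'·D_f = 30.316 kPa; the same γ' applies in the ½γBN_γ term.
q_ult = q·N_q + 0.5·γ·B·N_γ
     = 30.316 × 42.9 + 0.5 × 10.49 × 1.88 × 47.4
     = 1300.6 + 467.39 = 1768 kPa.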